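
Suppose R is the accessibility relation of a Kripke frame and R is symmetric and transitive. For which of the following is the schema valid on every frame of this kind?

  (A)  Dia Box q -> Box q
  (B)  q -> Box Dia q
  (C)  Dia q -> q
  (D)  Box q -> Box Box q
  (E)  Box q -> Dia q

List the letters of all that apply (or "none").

A symmetric transitive relation is euclidean (uRv and uRw give vRu by symmetry, then vRw by transitivity).
(A) Dia Box q -> Box q is the dual of axiom 5, which corresponds to the euclidean property. Every such R is euclidean — valid.
(B) axiom B: valid iff R is symmetric. Every such R is symmetric — valid.
(C) Dia q -> q is valid only on frames where every R-edge is a self-loop. Such an R need not be a subset of the identity — not valid.
(D) Box q -> Box Box q is axiom 4, which corresponds to transitivity. Every such R is transitive — valid.
(E) axiom D: valid iff R is serial. Such an R need not be serial — not valid.

A, B, D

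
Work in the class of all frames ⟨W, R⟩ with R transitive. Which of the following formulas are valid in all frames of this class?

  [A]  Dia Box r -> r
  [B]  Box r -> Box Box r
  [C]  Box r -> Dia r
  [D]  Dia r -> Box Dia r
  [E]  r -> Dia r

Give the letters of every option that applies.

B

(A) Dia Box r -> r (the dual of axiom B) characterises the symmetric frames. Such an R need not be symmetric — not valid.
(B) Box r -> Box Box r is axiom 4, which corresponds to transitivity. Every such R is transitive — valid.
(C) Box r -> Dia r is axiom D; it is valid on a frame exactly when R is serial. Such an R need not be serial, so not valid.
(D) axiom 5: valid iff R is euclidean. Such an R need not be euclidean — not valid.
(E) r -> Dia r is the dual of axiom T; it is valid on a frame exactly when R is reflexive. Such an R need not be reflexive, so not valid.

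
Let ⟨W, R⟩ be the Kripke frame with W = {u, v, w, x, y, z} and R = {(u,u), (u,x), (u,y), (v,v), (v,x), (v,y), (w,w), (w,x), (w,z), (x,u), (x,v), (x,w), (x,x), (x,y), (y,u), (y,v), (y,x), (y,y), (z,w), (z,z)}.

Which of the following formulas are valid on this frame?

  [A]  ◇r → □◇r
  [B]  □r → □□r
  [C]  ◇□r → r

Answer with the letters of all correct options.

C

R is symmetric: every R-edge is matched by its reverse.
R is not transitive: u R x and x R v but not u R v.
R is not euclidean: w R x and w R z but not x R z.
(A) ◇r → □◇r is axiom 5, which corresponds to the euclidean property. R is not euclidean — not valid.
(B) □r → □□r is axiom 4, which corresponds to transitivity. R is not transitive — not valid.
(C) ◇□r → r is the dual of axiom B, which corresponds to symmetry. R is symmetric — valid.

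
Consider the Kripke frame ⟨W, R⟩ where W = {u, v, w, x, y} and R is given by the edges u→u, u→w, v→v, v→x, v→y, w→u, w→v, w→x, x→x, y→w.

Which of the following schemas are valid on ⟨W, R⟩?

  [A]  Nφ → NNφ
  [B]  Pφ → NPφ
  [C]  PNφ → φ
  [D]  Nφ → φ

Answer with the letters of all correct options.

none

R is not reflexive: not w R w.
R is not symmetric: v R x but not x R v.
R is not transitive: u R w and w R v but not u R v.
R is not euclidean: v R x and v R v but not x R v.
(A) axiom 4: valid iff R is transitive. R is not transitive — not valid.
(B) Pφ → NPφ is axiom 5; it is valid on a frame exactly when R is euclidean. R is not euclidean, so not valid.
(C) PNφ → φ is the dual of axiom B; it is valid on a frame exactly when R is symmetric. R is not symmetric, so not valid.
(D) axiom T: valid iff R is reflexive. R is not reflexive — not valid.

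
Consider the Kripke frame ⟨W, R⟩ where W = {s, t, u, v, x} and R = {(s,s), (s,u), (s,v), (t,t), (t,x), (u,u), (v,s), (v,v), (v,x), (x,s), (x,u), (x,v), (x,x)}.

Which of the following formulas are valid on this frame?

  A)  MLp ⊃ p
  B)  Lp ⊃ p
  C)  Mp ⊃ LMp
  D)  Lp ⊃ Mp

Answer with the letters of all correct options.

R is reflexive: each world relates to itself.
R is not symmetric: s R u but not u R s.
R is not euclidean: s R u and s R s but not u R s.
R is serial: every world has an R-successor.
(A) MLp ⊃ p is the dual of axiom B, which corresponds to symmetry. R is not symmetric — not valid.
(B) Lp ⊃ p is axiom T; it is valid on a frame exactly when R is reflexive. R is reflexive, so valid.
(C) Mp ⊃ LMp is axiom 5, which corresponds to the euclidean property. R is not euclidean — not valid.
(D) Lp ⊃ Mp (axiom D) characterises the serial frames. R is serial — valid.

B, D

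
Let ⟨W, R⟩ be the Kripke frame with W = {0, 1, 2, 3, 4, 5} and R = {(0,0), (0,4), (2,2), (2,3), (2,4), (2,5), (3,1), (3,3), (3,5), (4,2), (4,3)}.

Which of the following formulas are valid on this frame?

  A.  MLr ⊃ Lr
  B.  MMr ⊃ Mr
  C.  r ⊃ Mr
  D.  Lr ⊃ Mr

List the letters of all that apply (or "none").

R is not reflexive: not 1 R 1.
R is not transitive: 0 R 4 and 4 R 2 but not 0 R 2.
R is not euclidean: 0 R 4 and 0 R 0 but not 4 R 0.
R is not serial: 1 has no R-successor.
(A) MLr ⊃ Lr is the dual of axiom 5; it is valid on a frame exactly when R is euclidean. R is not euclidean, so not valid.
(B) MMr ⊃ Mr is the dual of axiom 4; it is valid on a frame exactly when R is transitive. R is not transitive, so not valid.
(C) r ⊃ Mr (the dual of axiom T) characterises the reflexive frames. R is not reflexive — not valid.
(D) Lr ⊃ Mr is axiom D, which corresponds to seriality. R is not serial — not valid.

none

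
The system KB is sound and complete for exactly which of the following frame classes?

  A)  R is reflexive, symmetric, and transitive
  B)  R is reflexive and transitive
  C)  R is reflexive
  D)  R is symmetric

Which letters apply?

(A) this class determines S5, not KB.
(B) this class determines S4, not KB.
(C) this class determines T (= KT), not KB.
(D) KB is sound and complete for exactly this class.

D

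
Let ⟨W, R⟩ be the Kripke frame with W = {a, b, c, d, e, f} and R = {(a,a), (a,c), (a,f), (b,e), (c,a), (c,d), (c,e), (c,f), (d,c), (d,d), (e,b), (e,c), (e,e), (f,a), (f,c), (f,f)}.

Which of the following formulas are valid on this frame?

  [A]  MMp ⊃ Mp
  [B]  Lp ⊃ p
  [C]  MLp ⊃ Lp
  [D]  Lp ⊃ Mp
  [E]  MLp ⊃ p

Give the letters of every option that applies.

R is not reflexive: not b R b.
R is symmetric: every R-edge is matched by its reverse.
R is not transitive: a R c and c R d but not a R d.
R is not euclidean: c R a and c R d but not a R d.
R is serial: every world has an R-successor.
(A) MMp ⊃ Mp is the dual of axiom 4; it is valid on a frame exactly when R is transitive. R is not transitive, so not valid.
(B) Lp ⊃ p is axiom T; it is valid on a frame exactly when R is reflexive. R is not reflexive, so not valid.
(C) the dual of axiom 5: valid iff R is euclidean. R is not euclidean — not valid.
(D) Lp ⊃ Mp is axiom D; it is valid on a frame exactly when R is serial. R is serial, so valid.
(E) MLp ⊃ p is the dual of axiom B, which corresponds to symmetry. R is symmetric — valid.

D, E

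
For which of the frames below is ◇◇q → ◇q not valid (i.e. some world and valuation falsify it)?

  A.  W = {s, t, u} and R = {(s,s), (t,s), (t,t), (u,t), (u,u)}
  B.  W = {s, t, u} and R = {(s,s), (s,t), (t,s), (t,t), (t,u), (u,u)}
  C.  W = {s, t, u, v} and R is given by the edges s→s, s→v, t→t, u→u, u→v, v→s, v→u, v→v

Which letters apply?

A, B, C

The schema ◇◇q → ◇q is the dual of axiom 4; it is valid on a frame iff R is transitive.
(A) R is not transitive (u R t and t R s but not u R s), so the schema fails here.
(B) R is not transitive (s R t and t R u but not s R u), so the schema fails here.
(C) R is not transitive (s R v and v R u but not s R u), so the schema fails here.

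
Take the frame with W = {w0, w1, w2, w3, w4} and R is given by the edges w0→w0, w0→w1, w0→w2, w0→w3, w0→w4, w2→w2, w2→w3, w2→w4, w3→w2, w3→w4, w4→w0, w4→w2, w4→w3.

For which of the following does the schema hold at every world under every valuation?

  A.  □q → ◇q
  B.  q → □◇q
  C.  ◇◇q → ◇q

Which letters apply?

R is not symmetric: w0 R w1 but not w1 R w0.
R is not transitive: w2 R w4 and w4 R w0 but not w2 R w0.
R is not serial: w1 has no R-successor.
(A) □q → ◇q is axiom D, which corresponds to seriality. R is not serial — not valid.
(B) q → □◇q is axiom B; it is valid on a frame exactly when R is symmetric. R is not symmetric, so not valid.
(C) ◇◇q → ◇q is the dual of axiom 4, which corresponds to transitivity. R is not transitive — not valid.

none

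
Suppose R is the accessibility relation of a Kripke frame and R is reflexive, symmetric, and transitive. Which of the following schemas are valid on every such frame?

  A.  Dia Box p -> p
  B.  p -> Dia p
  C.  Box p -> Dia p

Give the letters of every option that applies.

A, B, C

A relation that is reflexive, symmetric, and transitive is also euclidean and serial.
(A) the dual of axiom B: valid iff R is symmetric. Every such R is symmetric — valid.
(B) p -> Dia p is the dual of axiom T, which corresponds to reflexivity. Every such R is reflexive — valid.
(C) Box p -> Dia p (axiom D) characterises the serial frames. Every such R is serial — valid.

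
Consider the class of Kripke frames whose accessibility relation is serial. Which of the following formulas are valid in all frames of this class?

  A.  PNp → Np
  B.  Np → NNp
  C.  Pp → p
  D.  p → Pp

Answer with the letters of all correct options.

none

(A) the dual of axiom 5: valid iff R is euclidean. Such an R need not be euclidean — not valid.
(B) axiom 4: valid iff R is transitive. Such an R need not be transitive — not valid.
(C) Pp → p is valid only on frames where every R-edge is a self-loop. Such an R need not be a subset of the identity — not valid.
(D) p → Pp is the dual of axiom T; it is valid on a frame exactly when R is reflexive. Such an R need not be reflexive, so not valid.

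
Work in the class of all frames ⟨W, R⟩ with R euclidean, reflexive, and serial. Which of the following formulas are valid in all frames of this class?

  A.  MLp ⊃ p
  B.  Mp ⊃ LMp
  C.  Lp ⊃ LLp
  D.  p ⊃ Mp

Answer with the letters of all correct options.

A, B, C, D

A relation that is euclidean, reflexive, and serial is also symmetric and transitive.
(A) the dual of axiom B: valid iff R is symmetric. Every such R is symmetric — valid.
(B) Mp ⊃ LMp is axiom 5, which corresponds to the euclidean property. Every such R is euclidean — valid.
(C) Lp ⊃ LLp is axiom 4; it is valid on a frame exactly when R is transitive. Every such R is transitive, so valid.
(D) p ⊃ Mp (the dual of axiom T) characterises the reflexive frames. Every such R is reflexive — valid.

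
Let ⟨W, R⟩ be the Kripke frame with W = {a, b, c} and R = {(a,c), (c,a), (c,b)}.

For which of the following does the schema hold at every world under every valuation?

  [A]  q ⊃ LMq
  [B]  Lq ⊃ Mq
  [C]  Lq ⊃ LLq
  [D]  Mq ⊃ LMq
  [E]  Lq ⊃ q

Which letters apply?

none

R is not reflexive: not a R a.
R is not symmetric: c R b but not b R c.
R is not transitive: a R c and c R a but not a R a.
R is not euclidean: c R a and c R b but not a R b.
R is not serial: b has no R-successor.
(A) q ⊃ LMq is axiom B; it is valid on a frame exactly when R is symmetric. R is not symmetric, so not valid.
(B) axiom D: valid iff R is serial. R is not serial — not valid.
(C) Lq ⊃ LLq is axiom 4; it is valid on a frame exactly when R is transitive. R is not transitive, so not valid.
(D) Mq ⊃ LMq is axiom 5, which corresponds to the euclidean property. R is not euclidean — not valid.
(E) Lq ⊃ q is axiom T; it is valid on a frame exactly when R is reflexive. R is not reflexive, so not valid.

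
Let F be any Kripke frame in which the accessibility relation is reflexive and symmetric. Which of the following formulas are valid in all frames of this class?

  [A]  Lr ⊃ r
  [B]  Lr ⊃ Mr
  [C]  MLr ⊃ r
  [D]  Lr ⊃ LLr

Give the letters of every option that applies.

Reflexive relations are serial.
(A) Lr ⊃ r is axiom T, which corresponds to reflexivity. Every such R is reflexive — valid.
(B) Lr ⊃ Mr (axiom D) characterises the serial frames. Every such R is serial — valid.
(C) MLr ⊃ r (the dual of axiom B) characterises the symmetric frames. Every such R is symmetric — valid.
(D) Lr ⊃ LLr is axiom 4, which corresponds to transitivity. Such an R need not be transitive — not valid.

A, B, C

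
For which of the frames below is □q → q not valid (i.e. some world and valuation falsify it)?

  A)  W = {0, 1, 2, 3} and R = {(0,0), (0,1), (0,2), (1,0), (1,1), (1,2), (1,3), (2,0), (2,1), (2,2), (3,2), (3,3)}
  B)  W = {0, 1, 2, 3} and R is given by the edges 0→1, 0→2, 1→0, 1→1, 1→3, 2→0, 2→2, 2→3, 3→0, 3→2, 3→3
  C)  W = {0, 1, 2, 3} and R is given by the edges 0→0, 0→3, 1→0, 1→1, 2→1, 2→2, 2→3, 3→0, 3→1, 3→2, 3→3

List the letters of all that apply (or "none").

B

The schema □q → q is axiom T; it is valid on a frame iff R is reflexive.
(A) R is reflexive (each world relates to itself), so the schema is valid here.
(B) R is not reflexive (not 0 R 0), so the schema fails here.
(C) R is reflexive (each world relates to itself), so the schema is valid here.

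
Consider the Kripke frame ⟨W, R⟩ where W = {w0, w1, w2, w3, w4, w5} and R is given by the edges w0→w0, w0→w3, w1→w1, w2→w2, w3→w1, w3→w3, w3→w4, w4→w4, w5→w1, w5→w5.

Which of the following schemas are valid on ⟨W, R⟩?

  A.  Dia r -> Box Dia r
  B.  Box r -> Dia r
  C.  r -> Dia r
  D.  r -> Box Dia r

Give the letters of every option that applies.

B, C

R is reflexive: each world relates to itself.
R is not symmetric: w0 R w3 but not w3 R w0.
R is not euclidean: w0 R w3 and w0 R w0 but not w3 R w0.
R is serial: every world has an R-successor.
(A) Dia r -> Box Dia r is axiom 5, which corresponds to the euclidean property. R is not euclidean — not valid.
(B) Box r -> Dia r (axiom D) characterises the serial frames. R is serial — valid.
(C) r -> Dia r (the dual of axiom T) characterises the reflexive frames. R is reflexive — valid.
(D) r -> Box Dia r is axiom B; it is valid on a frame exactly when R is symmetric. R is not symmetric, so not valid.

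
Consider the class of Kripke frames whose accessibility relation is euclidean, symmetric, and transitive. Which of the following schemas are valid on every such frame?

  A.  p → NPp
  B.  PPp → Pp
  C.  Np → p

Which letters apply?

A, B

(A) axiom B: valid iff R is symmetric. Every such R is symmetric — valid.
(B) PPp → Pp is the dual of axiom 4; it is valid on a frame exactly when R is transitive. Every such R is transitive, so valid.
(C) axiom T: valid iff R is reflexive. Such an R need not be reflexive — not valid.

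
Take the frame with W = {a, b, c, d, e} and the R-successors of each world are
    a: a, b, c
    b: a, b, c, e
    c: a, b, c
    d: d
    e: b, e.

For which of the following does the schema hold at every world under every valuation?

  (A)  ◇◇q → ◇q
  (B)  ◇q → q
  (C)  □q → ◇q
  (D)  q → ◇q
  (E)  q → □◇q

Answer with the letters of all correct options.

R is reflexive: each world relates to itself.
R is symmetric: every R-edge is matched by its reverse.
R is not transitive: a R b and b R e but not a R e.
R is serial: every world has an R-successor.
R is not a subset of the identity: a R b with a ≠ b.
(A) ◇◇q → ◇q is the dual of axiom 4, which corresponds to transitivity. R is not transitive — not valid.
(B) ◇q → q (the converse of T) corresponds to R being a subset of the identity. Here R ⊄ identity, so not valid.
(C) □q → ◇q is axiom D, which corresponds to seriality. R is serial — valid.
(D) q → ◇q is the dual of axiom T; it is valid on a frame exactly when R is reflexive. R is reflexive, so valid.
(E) q → □◇q (axiom B) characterises the symmetric frames. R is symmetric — valid.

C, D, E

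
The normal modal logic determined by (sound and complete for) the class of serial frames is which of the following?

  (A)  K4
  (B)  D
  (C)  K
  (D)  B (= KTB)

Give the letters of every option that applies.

(A) K4 is determined by the class of transitive frames.
(B) D is determined by exactly this class.
(C) K is determined by the class of arbitrary frames.
(D) B (= KTB) is determined by the class of reflexive and symmetric frames.

B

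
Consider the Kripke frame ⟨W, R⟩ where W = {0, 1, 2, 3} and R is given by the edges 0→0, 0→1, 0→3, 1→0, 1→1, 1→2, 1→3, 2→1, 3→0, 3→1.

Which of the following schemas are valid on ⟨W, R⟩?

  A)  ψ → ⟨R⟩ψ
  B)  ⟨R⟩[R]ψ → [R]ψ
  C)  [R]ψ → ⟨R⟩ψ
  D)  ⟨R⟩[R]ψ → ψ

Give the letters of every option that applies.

R is not reflexive: not 2 R 2.
R is symmetric: every R-edge is matched by its reverse.
R is not euclidean: 1 R 0 and 1 R 2 but not 0 R 2.
R is serial: every world has an R-successor.
(A) ψ → ⟨R⟩ψ (the dual of axiom T) characterises the reflexive frames. R is not reflexive — not valid.
(B) ⟨R⟩[R]ψ → [R]ψ is the dual of axiom 5, which corresponds to the euclidean property. R is not euclidean — not valid.
(C) [R]ψ → ⟨R⟩ψ is axiom D, which corresponds to seriality. R is serial — valid.
(D) ⟨R⟩[R]ψ → ψ (the dual of axiom B) characterises the symmetric frames. R is symmetric — valid.

C, D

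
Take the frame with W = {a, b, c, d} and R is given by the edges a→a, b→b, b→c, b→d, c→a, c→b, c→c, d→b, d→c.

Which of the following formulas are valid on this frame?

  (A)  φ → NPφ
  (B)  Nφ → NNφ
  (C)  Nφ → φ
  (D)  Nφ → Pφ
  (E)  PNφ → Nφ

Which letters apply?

D

R is not reflexive: not d R d.
R is not symmetric: c R a but not a R c.
R is not transitive: b R c and c R a but not b R a.
R is not euclidean: b R c and b R d but not c R d.
R is serial: every world has an R-successor.
(A) φ → NPφ is axiom B, which corresponds to symmetry. R is not symmetric — not valid.
(B) Nφ → NNφ is axiom 4; it is valid on a frame exactly when R is transitive. R is not transitive, so not valid.
(C) Nφ → φ is axiom T; it is valid on a frame exactly when R is reflexive. R is not reflexive, so not valid.
(D) axiom D: valid iff R is serial. R is serial — valid.
(E) PNφ → Nφ (the dual of axiom 5) characterises the euclidean frames. R is not euclidean — not valid.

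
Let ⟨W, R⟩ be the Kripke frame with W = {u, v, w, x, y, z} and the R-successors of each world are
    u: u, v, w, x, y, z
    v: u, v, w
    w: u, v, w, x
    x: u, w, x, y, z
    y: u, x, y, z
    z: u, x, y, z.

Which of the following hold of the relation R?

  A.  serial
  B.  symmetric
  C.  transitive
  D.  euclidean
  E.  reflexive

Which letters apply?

(A) serial: every world has an R-successor.
(B) symmetric: every R-edge is matched by its reverse.
(C) not transitive: v R u and u R x but not v R x.
(D) not euclidean: u R v and u R x but not v R x.
(E) reflexive: each world relates to itself.

A, B, E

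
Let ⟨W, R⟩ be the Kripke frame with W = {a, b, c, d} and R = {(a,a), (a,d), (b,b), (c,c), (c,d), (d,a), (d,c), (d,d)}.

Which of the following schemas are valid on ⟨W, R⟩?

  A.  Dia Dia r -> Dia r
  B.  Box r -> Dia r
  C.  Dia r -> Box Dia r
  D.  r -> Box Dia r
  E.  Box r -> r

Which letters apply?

B, D, E

R is reflexive: each world relates to itself.
R is symmetric: every R-edge is matched by its reverse.
R is not transitive: a R d and d R c but not a R c.
R is not euclidean: d R a and d R c but not a R c.
R is serial: every world has an R-successor.
(A) Dia Dia r -> Dia r is the dual of axiom 4, which corresponds to transitivity. R is not transitive — not valid.
(B) Box r -> Dia r is axiom D, which corresponds to seriality. R is serial — valid.
(C) axiom 5: valid iff R is euclidean. R is not euclidean — not valid.
(D) r -> Box Dia r is axiom B, which corresponds to symmetry. R is symmetric — valid.
(E) Box r -> r is axiom T, which corresponds to reflexivity. R is reflexive — valid.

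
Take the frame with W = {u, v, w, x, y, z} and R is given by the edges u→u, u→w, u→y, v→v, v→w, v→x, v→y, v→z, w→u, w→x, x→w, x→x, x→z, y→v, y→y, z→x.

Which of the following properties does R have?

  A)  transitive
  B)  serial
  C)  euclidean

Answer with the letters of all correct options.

B

(A) not transitive: u R w and w R x but not u R x.
(B) serial: every world has an R-successor.
(C) not euclidean: u R w and u R y but not w R y.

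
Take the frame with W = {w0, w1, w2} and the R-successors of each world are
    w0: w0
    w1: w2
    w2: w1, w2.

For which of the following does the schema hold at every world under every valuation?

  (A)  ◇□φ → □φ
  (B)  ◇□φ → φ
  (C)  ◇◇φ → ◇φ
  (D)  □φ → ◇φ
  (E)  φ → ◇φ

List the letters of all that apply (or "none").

R is not reflexive: not w1 R w1.
R is symmetric: every R-edge is matched by its reverse.
R is not transitive: w1 R w2 and w2 R w1 but not w1 R w1.
R is not euclidean: w2 R w1 and w2 R w1 but not w1 R w1.
R is serial: every world has an R-successor.
(A) ◇□φ → □φ is the dual of axiom 5; it is valid on a frame exactly when R is euclidean. R is not euclidean, so not valid.
(B) ◇□φ → φ is the dual of axiom B; it is valid on a frame exactly when R is symmetric. R is symmetric, so valid.
(C) ◇◇φ → ◇φ is the dual of axiom 4; it is valid on a frame exactly when R is transitive. R is not transitive, so not valid.
(D) □φ → ◇φ is axiom D; it is valid on a frame exactly when R is serial. R is serial, so valid.
(E) the dual of axiom T: valid iff R is reflexive. R is not reflexive — not valid.

B, D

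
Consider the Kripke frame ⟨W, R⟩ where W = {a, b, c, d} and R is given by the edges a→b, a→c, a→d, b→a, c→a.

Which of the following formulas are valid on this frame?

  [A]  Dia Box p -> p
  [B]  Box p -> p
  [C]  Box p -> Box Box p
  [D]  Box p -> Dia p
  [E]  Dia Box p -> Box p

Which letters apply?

R is not reflexive: not a R a.
R is not symmetric: a R d but not d R a.
R is not transitive: a R b and b R a but not a R a.
R is not euclidean: a R b and a R c but not b R c.
R is not serial: d has no R-successor.
(A) Dia Box p -> p (the dual of axiom B) characterises the symmetric frames. R is not symmetric — not valid.
(B) axiom T: valid iff R is reflexive. R is not reflexive — not valid.
(C) axiom 4: valid iff R is transitive. R is not transitive — not valid.
(D) Box p -> Dia p is axiom D, which corresponds to seriality. R is not serial — not valid.
(E) the dual of axiom 5: valid iff R is euclidean. R is not euclidean — not valid.

none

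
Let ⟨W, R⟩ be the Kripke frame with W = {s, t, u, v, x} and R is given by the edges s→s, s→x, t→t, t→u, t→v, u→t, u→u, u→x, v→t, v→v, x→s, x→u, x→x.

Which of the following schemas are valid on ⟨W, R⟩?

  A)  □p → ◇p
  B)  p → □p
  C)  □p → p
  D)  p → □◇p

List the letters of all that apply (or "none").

A, C, D

R is reflexive: each world relates to itself.
R is symmetric: every R-edge is matched by its reverse.
R is serial: every world has an R-successor.
R is not a subset of the identity: s R x with s ≠ x.
(A) □p → ◇p is axiom D; it is valid on a frame exactly when R is serial. R is serial, so valid.
(B) p → □p is equivalent to ◇p→p; it holds exactly when R ⊆ identity. Here R ⊄ identity — not valid.
(C) □p → p (axiom T) characterises the reflexive frames. R is reflexive — valid.
(D) p → □◇p is axiom B; it is valid on a frame exactly when R is symmetric. R is symmetric, so valid.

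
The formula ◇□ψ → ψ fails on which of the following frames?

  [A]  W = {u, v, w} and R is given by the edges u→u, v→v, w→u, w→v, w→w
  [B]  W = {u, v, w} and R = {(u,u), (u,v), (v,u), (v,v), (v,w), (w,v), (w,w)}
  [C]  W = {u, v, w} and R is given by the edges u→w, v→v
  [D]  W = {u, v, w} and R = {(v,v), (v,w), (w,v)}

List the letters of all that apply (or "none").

The schema ◇□ψ → ψ is the dual of axiom B; it is valid on a frame iff R is symmetric.
(A) R is not symmetric (w R u but not u R w), so the schema fails here.
(B) R is symmetric (every R-edge is matched by its reverse), so the schema is valid here.
(C) R is not symmetric (u R w but not w R u), so the schema fails here.
(D) R is symmetric (every R-edge is matched by its reverse), so the schema is valid here.

A, C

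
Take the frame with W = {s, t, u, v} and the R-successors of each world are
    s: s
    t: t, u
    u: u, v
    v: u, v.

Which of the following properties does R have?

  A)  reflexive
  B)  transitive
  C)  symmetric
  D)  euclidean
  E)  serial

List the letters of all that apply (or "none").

A, E

(A) reflexive: each world relates to itself.
(B) not transitive: t R u and u R v but not t R v.
(C) not symmetric: t R u but not u R t.
(D) not euclidean: t R u and t R t but not u R t.
(E) serial: every world has an R-successor.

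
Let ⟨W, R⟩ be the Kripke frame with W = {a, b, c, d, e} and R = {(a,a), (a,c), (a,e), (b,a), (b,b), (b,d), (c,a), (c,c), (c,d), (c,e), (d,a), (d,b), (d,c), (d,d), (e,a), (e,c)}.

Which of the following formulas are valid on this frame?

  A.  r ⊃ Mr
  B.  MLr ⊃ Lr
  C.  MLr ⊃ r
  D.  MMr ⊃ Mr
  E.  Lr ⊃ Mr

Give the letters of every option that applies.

R is not reflexive: not e R e.
R is not symmetric: b R a but not a R b.
R is not transitive: a R c and c R d but not a R d.
R is not euclidean: b R a and b R b but not a R b.
R is serial: every world has an R-successor.
(A) r ⊃ Mr (the dual of axiom T) characterises the reflexive frames. R is not reflexive — not valid.
(B) MLr ⊃ Lr is the dual of axiom 5; it is valid on a frame exactly when R is euclidean. R is not euclidean, so not valid.
(C) MLr ⊃ r is the dual of axiom B; it is valid on a frame exactly when R is symmetric. R is not symmetric, so not valid.
(D) MMr ⊃ Mr is the dual of axiom 4; it is valid on a frame exactly when R is transitive. R is not transitive, so not valid.
(E) Lr ⊃ Mr (axiom D) characterises the serial frames. R is serial — valid.

E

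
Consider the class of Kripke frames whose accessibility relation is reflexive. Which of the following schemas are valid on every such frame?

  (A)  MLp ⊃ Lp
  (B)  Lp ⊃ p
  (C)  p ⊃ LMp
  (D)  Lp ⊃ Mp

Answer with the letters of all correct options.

A reflexive relation is serial.
(A) the dual of axiom 5: valid iff R is euclidean. Such an R need not be euclidean — not valid.
(B) Lp ⊃ p is axiom T; it is valid on a frame exactly when R is reflexive. Every such R is reflexive, so valid.
(C) p ⊃ LMp is axiom B, which corresponds to symmetry. Such an R need not be symmetric — not valid.
(D) Lp ⊃ Mp (axiom D) characterises the serial frames. Every such R is serial — valid.

B, D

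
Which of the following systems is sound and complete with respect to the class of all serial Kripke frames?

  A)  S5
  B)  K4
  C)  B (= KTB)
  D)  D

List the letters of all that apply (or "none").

D

(A) S5 is determined by the class of reflexive, symmetric, and transitive frames.
(B) K4 is determined by the class of transitive frames.
(C) B (= KTB) is determined by the class of reflexive and symmetric frames.
(D) D is determined by exactly this class.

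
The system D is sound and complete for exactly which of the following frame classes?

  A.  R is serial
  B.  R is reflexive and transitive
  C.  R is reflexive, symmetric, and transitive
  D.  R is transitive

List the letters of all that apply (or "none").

A

(A) D is sound and complete for exactly this class.
(B) this class determines S4, not D.
(C) this class determines S5, not D.
(D) this class determines K4, not D.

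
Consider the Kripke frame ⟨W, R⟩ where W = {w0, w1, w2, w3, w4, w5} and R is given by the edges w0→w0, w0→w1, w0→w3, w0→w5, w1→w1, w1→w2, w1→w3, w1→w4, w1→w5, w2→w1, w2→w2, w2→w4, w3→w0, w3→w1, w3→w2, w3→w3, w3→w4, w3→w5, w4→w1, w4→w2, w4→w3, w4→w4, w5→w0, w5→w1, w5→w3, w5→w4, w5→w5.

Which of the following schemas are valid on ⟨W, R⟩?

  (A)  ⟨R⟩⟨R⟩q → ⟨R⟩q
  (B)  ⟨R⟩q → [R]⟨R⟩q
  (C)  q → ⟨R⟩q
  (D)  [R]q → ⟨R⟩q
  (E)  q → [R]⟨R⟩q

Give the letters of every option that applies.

C, D

R is reflexive: each world relates to itself.
R is not symmetric: w0 R w1 but not w1 R w0.
R is not transitive: w0 R w1 and w1 R w2 but not w0 R w2.
R is not euclidean: w0 R w1 and w0 R w0 but not w1 R w0.
R is serial: every world has an R-successor.
(A) ⟨R⟩⟨R⟩q → ⟨R⟩q is the dual of axiom 4; it is valid on a frame exactly when R is transitive. R is not transitive, so not valid.
(B) ⟨R⟩q → [R]⟨R⟩q (axiom 5) characterises the euclidean frames. R is not euclidean — not valid.
(C) q → ⟨R⟩q is the dual of axiom T; it is valid on a frame exactly when R is reflexive. R is reflexive, so valid.
(D) [R]q → ⟨R⟩q is axiom D; it is valid on a frame exactly when R is serial. R is serial, so valid.
(E) q → [R]⟨R⟩q is axiom B, which corresponds to symmetry. R is not symmetric — not valid.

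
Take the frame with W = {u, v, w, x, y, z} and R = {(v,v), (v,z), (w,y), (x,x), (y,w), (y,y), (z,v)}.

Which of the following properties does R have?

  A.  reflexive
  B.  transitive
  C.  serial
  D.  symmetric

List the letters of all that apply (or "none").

D

(A) not reflexive: not u R u.
(B) not transitive: w R y and y R w but not w R w.
(C) not serial: u has no R-successor.
(D) symmetric: every R-edge is matched by its reverse.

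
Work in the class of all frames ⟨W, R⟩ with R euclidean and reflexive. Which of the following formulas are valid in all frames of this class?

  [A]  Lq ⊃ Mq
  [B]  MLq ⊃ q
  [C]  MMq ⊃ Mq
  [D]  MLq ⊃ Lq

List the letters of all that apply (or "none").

A reflexive euclidean relation is also symmetric (from wRw and wRv the euclidean condition gives vRw) and hence transitive; it is an equivalence relation.
(A) Lq ⊃ Mq is axiom D; it is valid on a frame exactly when R is serial. Every such R is serial, so valid.
(B) MLq ⊃ q is the dual of axiom B, which corresponds to symmetry. Every such R is symmetric — valid.
(C) MMq ⊃ Mq is the dual of axiom 4; it is valid on a frame exactly when R is transitive. Every such R is transitive, so valid.
(D) MLq ⊃ Lq (the dual of axiom 5) characterises the euclidean frames. Every such R is euclidean — valid.

A, B, C, D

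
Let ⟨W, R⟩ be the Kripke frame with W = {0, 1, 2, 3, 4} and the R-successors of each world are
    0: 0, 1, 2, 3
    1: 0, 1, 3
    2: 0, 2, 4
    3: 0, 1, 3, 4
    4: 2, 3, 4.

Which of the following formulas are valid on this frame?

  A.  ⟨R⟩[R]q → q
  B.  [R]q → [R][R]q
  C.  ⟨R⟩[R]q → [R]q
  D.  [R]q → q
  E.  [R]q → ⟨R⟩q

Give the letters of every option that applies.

A, D, E

R is reflexive: each world relates to itself.
R is symmetric: every R-edge is matched by its reverse.
R is not transitive: 0 R 2 and 2 R 4 but not 0 R 4.
R is not euclidean: 0 R 1 and 0 R 2 but not 1 R 2.
R is serial: every world has an R-successor.
(A) ⟨R⟩[R]q → q (the dual of axiom B) characterises the symmetric frames. R is symmetric — valid.
(B) [R]q → [R][R]q (axiom 4) characterises the transitive frames. R is not transitive — not valid.
(C) ⟨R⟩[R]q → [R]q is the dual of axiom 5, which corresponds to the euclidean property. R is not euclidean — not valid.
(D) [R]q → q is axiom T, which corresponds to reflexivity. R is reflexive — valid.
(E) [R]q → ⟨R⟩q is axiom D; it is valid on a frame exactly when R is serial. R is serial, so valid.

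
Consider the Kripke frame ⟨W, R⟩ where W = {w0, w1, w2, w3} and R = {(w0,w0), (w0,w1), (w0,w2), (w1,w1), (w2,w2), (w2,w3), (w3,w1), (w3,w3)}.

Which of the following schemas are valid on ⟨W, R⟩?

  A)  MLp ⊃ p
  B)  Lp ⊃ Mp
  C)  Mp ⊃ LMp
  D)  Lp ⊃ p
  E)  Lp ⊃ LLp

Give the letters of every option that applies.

R is reflexive: each world relates to itself.
R is not symmetric: w0 R w1 but not w1 R w0.
R is not transitive: w0 R w2 and w2 R w3 but not w0 R w3.
R is not euclidean: w0 R w1 and w0 R w0 but not w1 R w0.
R is serial: every world has an R-successor.
(A) MLp ⊃ p (the dual of axiom B) characterises the symmetric frames. R is not symmetric — not valid.
(B) Lp ⊃ Mp is axiom D; it is valid on a frame exactly when R is serial. R is serial, so valid.
(C) axiom 5: valid iff R is euclidean. R is not euclidean — not valid.
(D) Lp ⊃ p is axiom T; it is valid on a frame exactly when R is reflexive. R is reflexive, so valid.
(E) Lp ⊃ LLp (axiom 4) characterises the transitive frames. R is not transitive — not valid.

B, D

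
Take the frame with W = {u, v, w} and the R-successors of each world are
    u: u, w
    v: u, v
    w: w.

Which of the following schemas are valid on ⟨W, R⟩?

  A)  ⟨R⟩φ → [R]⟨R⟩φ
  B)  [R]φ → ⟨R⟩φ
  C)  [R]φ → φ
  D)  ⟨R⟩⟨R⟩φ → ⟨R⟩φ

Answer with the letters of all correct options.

B, C

R is reflexive: each world relates to itself.
R is not transitive: v R u and u R w but not v R w.
R is not euclidean: u R w and u R u but not w R u.
R is serial: every world has an R-successor.
(A) ⟨R⟩φ → [R]⟨R⟩φ is axiom 5; it is valid on a frame exactly when R is euclidean. R is not euclidean, so not valid.
(B) axiom D: valid iff R is serial. R is serial — valid.
(C) [R]φ → φ is axiom T, which corresponds to reflexivity. R is reflexive — valid.
(D) ⟨R⟩⟨R⟩φ → ⟨R⟩φ is the dual of axiom 4, which corresponds to transitivity. R is not transitive — not valid.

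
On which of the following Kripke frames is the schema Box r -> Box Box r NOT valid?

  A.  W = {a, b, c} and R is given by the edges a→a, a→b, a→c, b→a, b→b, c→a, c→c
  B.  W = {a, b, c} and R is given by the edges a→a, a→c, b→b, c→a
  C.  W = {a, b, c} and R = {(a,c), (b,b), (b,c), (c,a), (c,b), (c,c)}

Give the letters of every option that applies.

The schema Box r -> Box Box r is axiom 4; it is valid on a frame iff R is transitive.
(A) R is not transitive (b R a and a R c but not b R c), so the schema fails here.
(B) R is not transitive (c R a and a R c but not c R c), so the schema fails here.
(C) R is not transitive (a R c and c R a but not a R a), so the schema fails here.

A, B, C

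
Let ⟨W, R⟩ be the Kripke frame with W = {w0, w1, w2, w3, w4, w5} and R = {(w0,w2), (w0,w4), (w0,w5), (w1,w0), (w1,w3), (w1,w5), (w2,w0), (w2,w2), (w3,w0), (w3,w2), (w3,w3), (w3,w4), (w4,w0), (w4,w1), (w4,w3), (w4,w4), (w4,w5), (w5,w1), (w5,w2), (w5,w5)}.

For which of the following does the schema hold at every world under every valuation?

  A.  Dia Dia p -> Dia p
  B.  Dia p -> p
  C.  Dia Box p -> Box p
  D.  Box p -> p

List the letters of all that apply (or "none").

none

R is not reflexive: not w0 R w0.
R is not transitive: w0 R w2 and w2 R w0 but not w0 R w0.
R is not euclidean: w0 R w2 and w0 R w4 but not w2 R w4.
R is not a subset of the identity: w0 R w2 with w0 ≠ w2.
(A) the dual of axiom 4: valid iff R is transitive. R is not transitive — not valid.
(B) Dia p -> p (the converse of T) corresponds to R being a subset of the identity. Here R ⊄ identity, so not valid.
(C) the dual of axiom 5: valid iff R is euclidean. R is not euclidean — not valid.
(D) Box p -> p (axiom T) characterises the reflexive frames. R is not reflexive — not valid.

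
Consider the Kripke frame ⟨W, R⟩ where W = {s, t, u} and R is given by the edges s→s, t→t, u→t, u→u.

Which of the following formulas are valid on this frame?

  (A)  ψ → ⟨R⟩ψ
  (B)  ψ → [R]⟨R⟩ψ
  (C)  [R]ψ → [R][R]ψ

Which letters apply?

A, C

R is reflexive: each world relates to itself.
R is not symmetric: u R t but not t R u.
R is transitive: R is closed under composition.
(A) ψ → ⟨R⟩ψ is the dual of axiom T; it is valid on a frame exactly when R is reflexive. R is reflexive, so valid.
(B) ψ → [R]⟨R⟩ψ is axiom B, which corresponds to symmetry. R is not symmetric — not valid.
(C) axiom 4: valid iff R is transitive. R is transitive — valid.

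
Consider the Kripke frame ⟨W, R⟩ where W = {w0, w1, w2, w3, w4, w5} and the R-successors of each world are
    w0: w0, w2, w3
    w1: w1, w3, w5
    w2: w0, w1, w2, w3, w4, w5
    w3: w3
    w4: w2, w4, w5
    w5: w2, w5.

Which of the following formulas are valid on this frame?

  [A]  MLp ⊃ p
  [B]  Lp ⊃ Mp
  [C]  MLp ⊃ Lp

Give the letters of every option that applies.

R is not symmetric: w0 R w3 but not w3 R w0.
R is not euclidean: w0 R w3 and w0 R w0 but not w3 R w0.
R is serial: every world has an R-successor.
(A) MLp ⊃ p (the dual of axiom B) characterises the symmetric frames. R is not symmetric — not valid.
(B) Lp ⊃ Mp (axiom D) characterises the serial frames. R is serial — valid.
(C) the dual of axiom 5: valid iff R is euclidean. R is not euclidean — not valid.

B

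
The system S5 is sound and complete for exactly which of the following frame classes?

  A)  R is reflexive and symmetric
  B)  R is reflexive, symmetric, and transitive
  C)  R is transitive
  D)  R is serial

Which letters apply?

B

(A) this class determines B (= KTB), not S5.
(B) S5 is sound and complete for exactly this class.
(C) this class determines K4, not S5.
(D) this class determines D, not S5.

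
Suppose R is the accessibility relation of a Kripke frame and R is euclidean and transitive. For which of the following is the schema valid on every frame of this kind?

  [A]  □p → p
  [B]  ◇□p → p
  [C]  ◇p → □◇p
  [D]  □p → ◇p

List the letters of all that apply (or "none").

C

(A) □p → p is axiom T; it is valid on a frame exactly when R is reflexive. Such an R need not be reflexive, so not valid.
(B) ◇□p → p (the dual of axiom B) characterises the symmetric frames. Such an R need not be symmetric — not valid.
(C) ◇p → □◇p is axiom 5, which corresponds to the euclidean property. Every such R is euclidean — valid.
(D) □p → ◇p (axiom D) characterises the serial frames. Such an R need not be serial — not valid.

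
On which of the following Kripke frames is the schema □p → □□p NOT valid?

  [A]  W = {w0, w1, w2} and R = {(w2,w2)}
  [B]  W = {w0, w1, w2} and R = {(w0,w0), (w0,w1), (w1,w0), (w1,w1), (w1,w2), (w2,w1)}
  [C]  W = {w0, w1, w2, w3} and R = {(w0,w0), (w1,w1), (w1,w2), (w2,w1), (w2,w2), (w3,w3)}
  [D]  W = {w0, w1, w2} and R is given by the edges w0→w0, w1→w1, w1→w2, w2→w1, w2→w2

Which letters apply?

The schema □p → □□p is axiom 4; it is valid on a frame iff R is transitive.
(A) R is transitive (R is closed under composition), so the schema is valid here.
(B) R is not transitive (w0 R w1 and w1 R w2 but not w0 R w2), so the schema fails here.
(C) R is transitive (R is closed under composition), so the schema is valid here.
(D) R is transitive (R is closed under composition), so the schema is valid here.

B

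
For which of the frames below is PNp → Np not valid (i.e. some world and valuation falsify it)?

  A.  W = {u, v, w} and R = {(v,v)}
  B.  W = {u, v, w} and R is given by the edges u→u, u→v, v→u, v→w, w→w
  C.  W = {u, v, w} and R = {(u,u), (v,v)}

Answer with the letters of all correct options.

B

The schema PNp → Np is the dual of axiom 5; it is valid on a frame iff R is euclidean.
(A) R is euclidean (any two R-successors of the same world are R-related), so the schema is valid here.
(B) R is not euclidean (v R u and v R w but not u R w), so the schema fails here.
(C) R is euclidean (any two R-successors of the same world are R-related), so the schema is valid here.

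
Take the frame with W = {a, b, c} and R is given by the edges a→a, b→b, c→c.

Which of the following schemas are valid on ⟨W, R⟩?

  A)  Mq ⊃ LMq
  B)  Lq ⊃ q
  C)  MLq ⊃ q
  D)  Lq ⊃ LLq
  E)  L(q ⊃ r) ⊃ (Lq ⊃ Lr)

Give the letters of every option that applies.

R is reflexive: each world relates to itself.
R is symmetric: every R-edge is matched by its reverse.
R is transitive: R is closed under composition.
R is euclidean: any two R-successors of the same world are R-related.
(A) Mq ⊃ LMq is axiom 5, which corresponds to the euclidean property. R is euclidean — valid.
(B) Lq ⊃ q (axiom T) characterises the reflexive frames. R is reflexive — valid.
(C) MLq ⊃ q is the dual of axiom B; it is valid on a frame exactly when R is symmetric. R is symmetric, so valid.
(D) Lq ⊃ LLq (axiom 4) characterises the transitive frames. R is transitive — valid.
(E) this is just K, valid on every normal frame.

A, B, C, D, E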